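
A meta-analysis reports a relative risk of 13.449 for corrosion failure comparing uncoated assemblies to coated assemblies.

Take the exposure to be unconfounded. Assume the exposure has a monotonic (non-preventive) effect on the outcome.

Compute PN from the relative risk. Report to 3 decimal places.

Under exogeneity and monotonicity, PN = (RR − 1) / RR = 1 − 1/RR.
PN = (13.449 − 1) / 13.449 = 12.45 / 13.449 ≈ 0.9256

PN ≈ 0.926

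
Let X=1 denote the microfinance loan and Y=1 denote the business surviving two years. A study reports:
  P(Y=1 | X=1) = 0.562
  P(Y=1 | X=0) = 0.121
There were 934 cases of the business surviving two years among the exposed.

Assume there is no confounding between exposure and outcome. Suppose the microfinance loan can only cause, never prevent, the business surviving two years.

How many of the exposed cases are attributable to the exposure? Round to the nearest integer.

about 733 cases

Let p₁ = 0.562, p₀ = 0.121.
PN = (p₁ − p₀)/p₁ = (0.562 − 0.121) / 0.562 ≈ 0.78470.
Attributable cases ≈ PN × (exposed cases) = 0.78470 × 934 ≈ 732.91.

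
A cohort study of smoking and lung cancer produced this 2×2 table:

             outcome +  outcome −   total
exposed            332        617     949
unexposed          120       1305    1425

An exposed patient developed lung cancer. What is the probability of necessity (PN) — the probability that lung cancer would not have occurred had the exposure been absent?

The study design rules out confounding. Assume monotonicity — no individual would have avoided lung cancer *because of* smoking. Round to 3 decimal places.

PN ≈ 0.759

p₁ = P(outcome | exposed) = 332/949 = 0.34984
p₀ = P(outcome | unexposed) = 120/1425 = 0.084211
Under exogeneity and monotonicity, PN = (p₁ − p₀) / p₁.
PN = (0.34984 − 0.084211) / 0.34984 = 0.26563 / 0.34984 ≈ 0.7593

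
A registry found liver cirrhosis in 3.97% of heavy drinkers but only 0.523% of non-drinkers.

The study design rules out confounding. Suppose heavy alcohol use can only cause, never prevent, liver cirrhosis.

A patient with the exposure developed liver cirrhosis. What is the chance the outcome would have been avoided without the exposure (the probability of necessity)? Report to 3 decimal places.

PN ≈ 0.868

p₁ = 0.0397, p₀ = 0.00523.
Under exogeneity and monotonicity, PN = (p₁ − p₀) / p₁.
PN = (0.0397 − 0.00523) / 0.0397 = 0.03447 / 0.0397 ≈ 0.8683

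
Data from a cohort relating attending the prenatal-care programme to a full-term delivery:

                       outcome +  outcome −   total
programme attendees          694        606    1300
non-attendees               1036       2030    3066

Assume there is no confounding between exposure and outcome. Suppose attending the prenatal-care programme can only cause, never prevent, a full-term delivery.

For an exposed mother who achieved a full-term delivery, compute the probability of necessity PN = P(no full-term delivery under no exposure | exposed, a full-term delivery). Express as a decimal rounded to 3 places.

p₁ = P(outcome | exposed) = 694/1300 = 0.53385
p₀ = P(outcome | unexposed) = 1036/3066 = 0.3379
Under exogeneity and monotonicity, PN = (p₁ − p₀)/p₁.
PN = (0.53385 − 0.3379) / 0.53385 ≈ 0.3670

PN ≈ 0.367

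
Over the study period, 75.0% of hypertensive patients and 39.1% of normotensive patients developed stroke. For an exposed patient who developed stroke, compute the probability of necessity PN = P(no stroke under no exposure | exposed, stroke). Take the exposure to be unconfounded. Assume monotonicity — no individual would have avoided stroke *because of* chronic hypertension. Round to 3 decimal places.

p₁ = 0.75, p₀ = 0.391.
Under exogeneity and monotonicity, PN = (p₁ − p₀) / p₁.
PN = (0.75 − 0.391) / 0.75 = 0.359 / 0.75 ≈ 0.4787

PN ≈ 0.479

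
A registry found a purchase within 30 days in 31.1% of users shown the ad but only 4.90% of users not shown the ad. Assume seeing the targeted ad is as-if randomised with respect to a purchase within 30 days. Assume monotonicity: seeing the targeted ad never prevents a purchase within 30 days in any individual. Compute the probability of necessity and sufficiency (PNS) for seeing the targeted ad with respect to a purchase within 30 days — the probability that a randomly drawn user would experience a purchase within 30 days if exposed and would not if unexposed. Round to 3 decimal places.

PNS ≈ 0.262

p₁ = 0.311, p₀ = 0.049.
Under exogeneity and monotonicity, PNS = p₁ − p₀.
PNS = 0.311 − 0.049 = 0.262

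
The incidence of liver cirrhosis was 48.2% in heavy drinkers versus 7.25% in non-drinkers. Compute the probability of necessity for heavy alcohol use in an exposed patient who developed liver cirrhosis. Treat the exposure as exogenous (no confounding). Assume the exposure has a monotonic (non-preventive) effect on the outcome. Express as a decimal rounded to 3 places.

PN ≈ 0.850

p₁ = 0.482, p₀ = 0.0725.
Under exogeneity and monotonicity, PN = (p₁ − p₀) / p₁.
PN = (0.482 − 0.0725) / 0.482 = 0.4095 / 0.482 ≈ 0.8496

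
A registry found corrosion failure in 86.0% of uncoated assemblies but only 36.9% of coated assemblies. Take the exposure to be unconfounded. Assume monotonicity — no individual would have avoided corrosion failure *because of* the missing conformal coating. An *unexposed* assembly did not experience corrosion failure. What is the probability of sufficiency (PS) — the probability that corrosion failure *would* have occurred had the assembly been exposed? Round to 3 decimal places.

p₁ = 0.86, p₀ = 0.369.
Under exogeneity and monotonicity, PS = (p₁ − p₀) / (1 − p₀).
PS = (0.86 − 0.369) / (1 − 0.369) = 0.491 / 0.631 ≈ 0.7781

PS ≈ 0.778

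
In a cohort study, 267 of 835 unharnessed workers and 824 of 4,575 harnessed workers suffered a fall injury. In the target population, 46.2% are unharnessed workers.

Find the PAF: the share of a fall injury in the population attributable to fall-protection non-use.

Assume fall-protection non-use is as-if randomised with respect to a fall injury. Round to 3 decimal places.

p₁ = P(outcome | exposed) = 267/835 = 0.31976
p₀ = P(outcome | unexposed) = 824/4575 = 0.18011
Overall risk P(Y=1) = π·p₁ + (1−π)·p₀ = 0.462×0.31976 + 0.538×0.18011 = 0.24463.
Under exogeneity, PAF = [P(Y=1) − p₀] / P(Y=1).
PAF = (0.24463 − 0.18011) / 0.24463 ≈ 0.2637

PAF ≈ 0.264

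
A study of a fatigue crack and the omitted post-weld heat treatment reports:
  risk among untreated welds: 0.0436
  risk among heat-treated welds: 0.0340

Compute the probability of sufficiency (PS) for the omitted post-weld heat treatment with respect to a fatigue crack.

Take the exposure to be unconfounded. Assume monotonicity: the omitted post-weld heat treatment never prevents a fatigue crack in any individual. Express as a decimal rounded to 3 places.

PS ≈ 0.010

Let p₁ = 0.0436, p₀ = 0.034.
Under exogeneity and monotonicity, PS = (p₁ − p₀) / (1 − p₀).
PS = (0.0436 − 0.034) / (1 − 0.034) = 0.0096 / 0.966 ≈ 0.0099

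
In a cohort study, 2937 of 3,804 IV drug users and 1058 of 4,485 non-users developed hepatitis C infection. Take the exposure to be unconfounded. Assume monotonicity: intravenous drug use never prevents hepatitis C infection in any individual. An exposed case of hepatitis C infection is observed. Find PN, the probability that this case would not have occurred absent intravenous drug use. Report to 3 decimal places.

PN ≈ 0.694

p₁ = P(outcome | exposed) = 2937/3804 = 0.77208
p₀ = P(outcome | unexposed) = 1058/4485 = 0.2359
Under exogeneity and monotonicity, PN = (p₁ − p₀) / p₁.
PN = (0.77208 − 0.2359) / 0.77208 = 0.53618 / 0.77208 ≈ 0.6945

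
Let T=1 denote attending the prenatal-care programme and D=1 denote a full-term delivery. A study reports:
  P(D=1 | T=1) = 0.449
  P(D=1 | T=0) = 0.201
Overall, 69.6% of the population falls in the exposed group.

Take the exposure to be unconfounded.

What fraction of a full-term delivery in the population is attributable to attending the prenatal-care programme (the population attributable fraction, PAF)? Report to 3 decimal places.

Let p₁ = 0.449, p₀ = 0.201.
Overall risk P(Y=1) = π·p₁ + (1−π)·p₀ = 0.696×0.449 + 0.304×0.201 = 0.37361.
Under exogeneity, PAF = [P(Y=1) − p₀] / P(Y=1).
PAF = (0.37361 − 0.201) / 0.37361 ≈ 0.4620

PAF ≈ 0.462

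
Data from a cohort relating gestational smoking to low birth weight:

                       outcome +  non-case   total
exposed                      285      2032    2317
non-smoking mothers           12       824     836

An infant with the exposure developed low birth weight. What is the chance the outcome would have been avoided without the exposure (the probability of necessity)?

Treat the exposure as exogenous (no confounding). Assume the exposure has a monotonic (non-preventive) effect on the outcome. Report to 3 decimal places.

PN ≈ 0.883

p₁ = P(outcome | exposed) = 285/2317 = 0.123
p₀ = P(outcome | unexposed) = 12/836 = 0.014354
Under exogeneity and monotonicity, PN = (p₁ − p₀) / p₁.
PN = (0.123 − 0.014354) / 0.123 = 0.10865 / 0.123 ≈ 0.8833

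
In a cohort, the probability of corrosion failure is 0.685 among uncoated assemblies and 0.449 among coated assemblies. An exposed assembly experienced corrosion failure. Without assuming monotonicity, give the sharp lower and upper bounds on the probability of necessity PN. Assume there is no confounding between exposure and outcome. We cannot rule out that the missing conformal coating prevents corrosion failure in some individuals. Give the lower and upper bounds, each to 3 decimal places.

0.345 ≤ PN ≤ 0.804

Let p₁ = 0.685, p₀ = 0.449.
Under exogeneity alone the bounds on PN are max{0,(p₁−p₀)/p₁} ≤ PN ≤ min{1,(1−p₀)/p₁}.
  lower = (p₁ − p₀)/p₁ = 0.236 / 0.685 ≈ 0.3445
  upper = min{1, (1 − p₀)/p₁} = 0.551 / 0.685 ≈ 0.8044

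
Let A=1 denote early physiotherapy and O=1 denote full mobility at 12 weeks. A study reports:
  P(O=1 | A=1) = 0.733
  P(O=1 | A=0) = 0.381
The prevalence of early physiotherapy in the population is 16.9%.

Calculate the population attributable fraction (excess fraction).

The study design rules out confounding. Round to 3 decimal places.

PAF ≈ 0.135

Let p₁ = 0.733, p₀ = 0.381.
Overall risk P(Y=1) = π·p₁ + (1−π)·p₀ = 0.169×0.733 + 0.831×0.381 = 0.44049.
Under exogeneity, PAF = [P(Y=1) − p₀] / P(Y=1).
PAF = (0.44049 − 0.381) / 0.44049 ≈ 0.1351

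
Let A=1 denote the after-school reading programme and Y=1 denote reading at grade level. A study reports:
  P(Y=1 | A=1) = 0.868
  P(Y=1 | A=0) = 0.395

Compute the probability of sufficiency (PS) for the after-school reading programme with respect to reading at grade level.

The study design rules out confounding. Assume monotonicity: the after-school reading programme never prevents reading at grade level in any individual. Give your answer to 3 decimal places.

Let p₁ = 0.868, p₀ = 0.395.
Under exogeneity and monotonicity, PS = (p₁ − p₀) / (1 − p₀).
PS = (0.868 − 0.395) / (1 − 0.395) = 0.473 / 0.605 ≈ 0.7818

PS ≈ 0.782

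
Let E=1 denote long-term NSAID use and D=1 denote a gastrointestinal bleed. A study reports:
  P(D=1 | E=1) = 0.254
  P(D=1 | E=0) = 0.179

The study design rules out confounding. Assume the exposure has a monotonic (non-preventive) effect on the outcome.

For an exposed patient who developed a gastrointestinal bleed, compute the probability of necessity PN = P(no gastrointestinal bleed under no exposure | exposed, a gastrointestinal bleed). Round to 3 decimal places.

PN ≈ 0.295

Let p₁ = 0.254, p₀ = 0.179.
Under exogeneity and monotonicity, PN = (p₁ − p₀) / p₁.
PN = (0.254 − 0.179) / 0.254 = 0.075 / 0.254 ≈ 0.2953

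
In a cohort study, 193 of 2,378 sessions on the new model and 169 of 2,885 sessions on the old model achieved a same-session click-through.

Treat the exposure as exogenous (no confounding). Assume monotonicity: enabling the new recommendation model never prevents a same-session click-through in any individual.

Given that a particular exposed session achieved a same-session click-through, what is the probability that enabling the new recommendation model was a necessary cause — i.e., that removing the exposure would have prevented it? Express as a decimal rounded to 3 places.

p₁ = P(outcome | exposed) = 193/2378 = 0.081161
p₀ = P(outcome | unexposed) = 169/2885 = 0.058579
Under exogeneity and monotonicity, PN = (p₁ − p₀) / p₁.
PN = (0.081161 − 0.058579) / 0.081161 = 0.022582 / 0.081161 ≈ 0.2782

PN ≈ 0.278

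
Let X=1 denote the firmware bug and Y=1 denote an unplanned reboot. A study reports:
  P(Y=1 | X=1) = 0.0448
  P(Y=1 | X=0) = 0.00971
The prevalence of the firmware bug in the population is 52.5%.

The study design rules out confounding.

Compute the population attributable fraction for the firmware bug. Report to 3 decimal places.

PAF ≈ 0.655

Let p₁ = 0.0448, p₀ = 0.00971.
Overall risk P(Y=1) = π·p₁ + (1−π)·p₀ = 0.525×0.0448 + 0.475×0.00971 = 0.028132.
Under exogeneity, PAF = [P(Y=1) − p₀] / P(Y=1).
PAF = (0.028132 − 0.00971) / 0.028132 ≈ 0.6548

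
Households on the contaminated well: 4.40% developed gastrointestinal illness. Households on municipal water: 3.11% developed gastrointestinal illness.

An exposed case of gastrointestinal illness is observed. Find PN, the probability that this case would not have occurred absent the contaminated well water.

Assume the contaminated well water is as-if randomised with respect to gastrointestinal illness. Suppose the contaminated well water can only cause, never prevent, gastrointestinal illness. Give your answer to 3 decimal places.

PN ≈ 0.293

p₁ = 0.044, p₀ = 0.0311.
Under exogeneity and monotonicity, PN = (p₁ − p₀) / p₁.
PN = (0.044 − 0.0311) / 0.044 = 0.0129 / 0.044 ≈ 0.2932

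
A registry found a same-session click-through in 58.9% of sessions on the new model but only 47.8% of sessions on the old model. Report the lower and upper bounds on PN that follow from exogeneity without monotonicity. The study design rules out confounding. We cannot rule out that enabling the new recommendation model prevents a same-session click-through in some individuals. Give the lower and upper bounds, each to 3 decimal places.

p₁ = 0.589, p₀ = 0.478.
Under exogeneity alone the bounds on PN are max{0,(p₁−p₀)/p₁} ≤ PN ≤ min{1,(1−p₀)/p₁}.
  lower = (p₁ − p₀)/p₁ = 0.111 / 0.589 ≈ 0.1885
  upper = min{1, (1 − p₀)/p₁} = 0.522 / 0.589 ≈ 0.8862

0.188 ≤ PN ≤ 0.886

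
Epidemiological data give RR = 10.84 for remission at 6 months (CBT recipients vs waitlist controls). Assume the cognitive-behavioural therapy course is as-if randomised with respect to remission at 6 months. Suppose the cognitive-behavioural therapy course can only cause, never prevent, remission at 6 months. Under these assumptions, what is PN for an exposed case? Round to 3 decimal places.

Under exogeneity and monotonicity, PN = (RR − 1) / RR = 1 − 1/RR.
PN = (10.84 − 1) / 10.84 = 9.84 / 10.84 ≈ 0.9077

PN ≈ 0.908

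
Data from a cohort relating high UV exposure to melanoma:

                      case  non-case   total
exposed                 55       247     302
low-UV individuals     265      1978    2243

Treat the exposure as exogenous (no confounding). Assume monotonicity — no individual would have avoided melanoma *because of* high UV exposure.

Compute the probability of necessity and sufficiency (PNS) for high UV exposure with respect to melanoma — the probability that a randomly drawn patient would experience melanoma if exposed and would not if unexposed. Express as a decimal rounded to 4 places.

PNS ≈ 0.0640

p₁ = P(outcome | exposed) = 55/302 = 0.18212
p₀ = P(outcome | unexposed) = 265/2243 = 0.11815
Under exogeneity and monotonicity, PNS = p₁ − p₀.
PNS = 0.18212 − 0.11815 = 0.063974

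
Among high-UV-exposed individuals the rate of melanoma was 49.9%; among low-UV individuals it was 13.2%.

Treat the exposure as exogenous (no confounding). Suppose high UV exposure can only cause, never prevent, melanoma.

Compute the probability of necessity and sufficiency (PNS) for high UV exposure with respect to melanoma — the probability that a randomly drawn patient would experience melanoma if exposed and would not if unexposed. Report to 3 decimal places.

PNS ≈ 0.367

p₁ = 0.499, p₀ = 0.132.
Under exogeneity and monotonicity, PNS = p₁ − p₀.
PNS = 0.499 − 0.132 = 0.367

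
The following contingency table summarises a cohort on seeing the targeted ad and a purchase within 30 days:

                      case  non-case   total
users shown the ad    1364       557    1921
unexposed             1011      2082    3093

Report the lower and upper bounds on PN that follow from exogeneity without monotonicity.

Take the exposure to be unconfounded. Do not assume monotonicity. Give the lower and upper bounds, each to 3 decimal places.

p₁ = P(outcome | exposed) = 1364/1921 = 0.71005
p₀ = P(outcome | unexposed) = 1011/3093 = 0.32687
Under exogeneity alone the bounds on PN are max{0,(p₁−p₀)/p₁} ≤ PN ≤ min{1,(1−p₀)/p₁}.
  lower = (p₁ − p₀)/p₁ = 0.38318 / 0.71005 ≈ 0.5397
  upper = min{1, (1 − p₀)/p₁} = 0.67313 / 0.71005 ≈ 0.9480

0.540 ≤ PN ≤ 0.948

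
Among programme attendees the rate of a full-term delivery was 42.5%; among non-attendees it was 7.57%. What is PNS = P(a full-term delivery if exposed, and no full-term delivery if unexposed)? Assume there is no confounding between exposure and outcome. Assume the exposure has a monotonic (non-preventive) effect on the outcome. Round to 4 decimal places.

PNS ≈ 0.3493

p₁ = 0.425, p₀ = 0.0757.
Under exogeneity and monotonicity, PNS = p₁ − p₀.
PNS = 0.425 − 0.0757 = 0.3493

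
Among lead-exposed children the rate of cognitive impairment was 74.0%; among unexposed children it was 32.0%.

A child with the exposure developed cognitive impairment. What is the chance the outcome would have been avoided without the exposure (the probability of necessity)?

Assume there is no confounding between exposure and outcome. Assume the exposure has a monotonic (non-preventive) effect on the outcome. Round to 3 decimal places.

p₁ = 0.74, p₀ = 0.32.
Under exogeneity and monotonicity, PN = (p₁ − p₀) / p₁.
PN = (0.74 − 0.32) / 0.74 = 0.42 / 0.74 ≈ 0.5676

PN ≈ 0.568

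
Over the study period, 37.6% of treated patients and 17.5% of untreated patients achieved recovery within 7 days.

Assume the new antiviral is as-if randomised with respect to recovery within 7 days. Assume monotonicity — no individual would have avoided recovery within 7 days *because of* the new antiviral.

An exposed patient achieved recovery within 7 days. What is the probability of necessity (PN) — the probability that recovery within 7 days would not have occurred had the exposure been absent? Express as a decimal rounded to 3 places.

p₁ = 0.376, p₀ = 0.175.
Under exogeneity and monotonicity, PN = (p₁ − p₀) / p₁.
PN = (0.376 − 0.175) / 0.376 = 0.201 / 0.376 ≈ 0.5346

PN ≈ 0.535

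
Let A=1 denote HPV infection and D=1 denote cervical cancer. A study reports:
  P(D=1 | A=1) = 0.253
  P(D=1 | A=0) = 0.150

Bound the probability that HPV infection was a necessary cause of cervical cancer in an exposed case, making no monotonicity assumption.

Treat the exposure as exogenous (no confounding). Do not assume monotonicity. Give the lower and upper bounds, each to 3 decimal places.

Let p₁ = 0.253, p₀ = 0.15.
Under exogeneity alone the bounds on PN are max{0,(p₁−p₀)/p₁} ≤ PN ≤ min{1,(1−p₀)/p₁}.
  lower = (p₁ − p₀)/p₁ = 0.103 / 0.253 ≈ 0.4071
  upper = min{1, (1 − p₀)/p₁} = 0.85 / 0.253 ≈ 3.3597 → capped at 1

0.407 ≤ PN ≤ 1.000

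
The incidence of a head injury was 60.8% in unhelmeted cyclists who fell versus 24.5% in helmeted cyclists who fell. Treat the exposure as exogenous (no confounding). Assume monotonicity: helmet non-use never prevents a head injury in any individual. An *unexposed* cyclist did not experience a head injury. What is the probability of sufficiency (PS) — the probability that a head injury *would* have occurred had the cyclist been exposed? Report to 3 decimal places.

p₁ = 0.608, p₀ = 0.245.
Under exogeneity and monotonicity, PS = (p₁ − p₀) / (1 − p₀).
PS = (0.608 − 0.245) / (1 − 0.245) = 0.363 / 0.755 ≈ 0.4808

PS ≈ 0.481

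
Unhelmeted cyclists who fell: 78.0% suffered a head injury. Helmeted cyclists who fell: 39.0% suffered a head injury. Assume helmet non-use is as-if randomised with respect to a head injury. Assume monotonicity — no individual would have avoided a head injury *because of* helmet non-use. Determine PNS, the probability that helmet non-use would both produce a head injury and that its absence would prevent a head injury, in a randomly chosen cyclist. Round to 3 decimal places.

p₁ = 0.78, p₀ = 0.39.
Under exogeneity and monotonicity, PNS = p₁ − p₀.
PNS = 0.78 − 0.39 = 0.39

PNS ≈ 0.390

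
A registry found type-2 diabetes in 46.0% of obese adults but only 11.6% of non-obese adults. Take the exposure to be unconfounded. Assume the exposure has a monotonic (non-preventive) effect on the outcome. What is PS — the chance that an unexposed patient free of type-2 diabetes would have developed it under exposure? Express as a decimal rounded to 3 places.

PS ≈ 0.389

p₁ = 0.46, p₀ = 0.116.
Under exogeneity and monotonicity, PS = (p₁ − p₀) / (1 − p₀).
PS = (0.46 − 0.116) / (1 − 0.116) = 0.344 / 0.884 ≈ 0.3891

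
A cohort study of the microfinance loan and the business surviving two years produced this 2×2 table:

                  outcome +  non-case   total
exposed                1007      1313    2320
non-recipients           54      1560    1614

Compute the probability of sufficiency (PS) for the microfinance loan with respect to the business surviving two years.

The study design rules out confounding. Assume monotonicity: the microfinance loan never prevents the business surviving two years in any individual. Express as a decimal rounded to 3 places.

PS ≈ 0.414

p₁ = P(outcome | exposed) = 1007/2320 = 0.43405
p₀ = P(outcome | unexposed) = 54/1614 = 0.033457
Under exogeneity and monotonicity, PS = (p₁ − p₀)/(1 − p₀).
PS = (0.43405 − 0.033457) / 0.96654 ≈ 0.4145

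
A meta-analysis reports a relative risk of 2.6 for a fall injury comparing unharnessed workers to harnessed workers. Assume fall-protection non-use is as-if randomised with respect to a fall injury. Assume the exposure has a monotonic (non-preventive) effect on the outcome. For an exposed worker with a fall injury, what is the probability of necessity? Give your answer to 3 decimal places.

PN ≈ 0.615

Under exogeneity and monotonicity, PN = (RR − 1) / RR = 1 − 1/RR.
PN = (2.6 − 1) / 2.6 = 1.6 / 2.6 ≈ 0.6154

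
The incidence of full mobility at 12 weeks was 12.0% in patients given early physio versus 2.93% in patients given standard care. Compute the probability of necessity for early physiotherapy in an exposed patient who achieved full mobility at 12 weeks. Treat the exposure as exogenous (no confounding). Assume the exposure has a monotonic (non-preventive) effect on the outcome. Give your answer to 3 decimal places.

PN ≈ 0.756

p₁ = 0.12, p₀ = 0.0293.
Under exogeneity and monotonicity, PN = (p₁ − p₀) / p₁.
PN = (0.12 − 0.0293) / 0.12 = 0.0907 / 0.12 ≈ 0.7558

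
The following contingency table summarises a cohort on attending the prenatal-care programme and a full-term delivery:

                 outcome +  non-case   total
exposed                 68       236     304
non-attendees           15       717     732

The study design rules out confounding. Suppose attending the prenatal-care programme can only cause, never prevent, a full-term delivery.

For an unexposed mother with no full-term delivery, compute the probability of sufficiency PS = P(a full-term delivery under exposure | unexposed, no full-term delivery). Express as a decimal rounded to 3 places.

p₁ = P(outcome | exposed) = 68/304 = 0.22368
p₀ = P(outcome | unexposed) = 15/732 = 0.020492
Under exogeneity and monotonicity, PS = (p₁ − p₀) / (1 − p₀).
PS = (0.22368 − 0.020492) / (1 − 0.020492) = 0.20319 / 0.97951 ≈ 0.2074

PS ≈ 0.207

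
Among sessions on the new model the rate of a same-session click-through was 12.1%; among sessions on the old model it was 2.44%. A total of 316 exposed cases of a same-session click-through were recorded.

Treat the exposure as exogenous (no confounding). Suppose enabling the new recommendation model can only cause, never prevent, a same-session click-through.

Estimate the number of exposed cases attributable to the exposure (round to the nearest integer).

about 252 cases

p₁ = 0.121, p₀ = 0.0244.
PN = (p₁ − p₀)/p₁ = (0.121 − 0.0244) / 0.121 ≈ 0.79835.
Attributable cases ≈ PN × (exposed cases) = 0.79835 × 316 ≈ 252.28.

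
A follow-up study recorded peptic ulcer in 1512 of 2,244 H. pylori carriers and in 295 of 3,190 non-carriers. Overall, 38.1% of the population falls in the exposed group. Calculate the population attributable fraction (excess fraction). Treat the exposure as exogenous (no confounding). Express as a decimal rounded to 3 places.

p₁ = P(outcome | exposed) = 1512/2244 = 0.6738
p₀ = P(outcome | unexposed) = 295/3190 = 0.092476
Overall risk P(Y=1) = π·p₁ + (1−π)·p₀ = 0.381×0.6738 + 0.619×0.092476 = 0.31396.
Under exogeneity, PAF = [P(Y=1) − p₀] / P(Y=1).
PAF = (0.31396 − 0.092476) / 0.31396 ≈ 0.7055

PAF ≈ 0.705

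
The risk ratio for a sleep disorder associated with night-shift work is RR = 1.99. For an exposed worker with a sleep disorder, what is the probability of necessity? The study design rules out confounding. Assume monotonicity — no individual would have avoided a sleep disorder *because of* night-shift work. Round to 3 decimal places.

PN ≈ 0.497

Under exogeneity and monotonicity, PN = (RR − 1) / RR = 1 − 1/RR.
PN = (1.99 − 1) / 1.99 = 0.99 / 1.99 ≈ 0.4975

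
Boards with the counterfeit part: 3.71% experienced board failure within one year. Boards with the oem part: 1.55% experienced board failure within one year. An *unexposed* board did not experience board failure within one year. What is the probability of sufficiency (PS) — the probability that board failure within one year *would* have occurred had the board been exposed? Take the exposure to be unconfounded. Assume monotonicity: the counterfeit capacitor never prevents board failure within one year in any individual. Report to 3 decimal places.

p₁ = 0.0371, p₀ = 0.0155.
Under exogeneity and monotonicity, PS = (p₁ − p₀) / (1 − p₀).
PS = (0.0371 − 0.0155) / (1 − 0.0155) = 0.0216 / 0.9845 ≈ 0.0219

PS ≈ 0.022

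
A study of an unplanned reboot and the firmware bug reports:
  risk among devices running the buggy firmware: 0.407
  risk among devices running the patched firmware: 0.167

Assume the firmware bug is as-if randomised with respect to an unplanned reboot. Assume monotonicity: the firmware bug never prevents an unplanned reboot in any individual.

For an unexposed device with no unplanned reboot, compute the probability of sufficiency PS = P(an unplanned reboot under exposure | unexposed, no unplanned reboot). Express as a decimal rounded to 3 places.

PS ≈ 0.288

Let p₁ = 0.407, p₀ = 0.167.
Under exogeneity and monotonicity, PS = (p₁ − p₀) / (1 − p₀).
PS = (0.407 − 0.167) / (1 − 0.167) = 0.24 / 0.833 ≈ 0.2881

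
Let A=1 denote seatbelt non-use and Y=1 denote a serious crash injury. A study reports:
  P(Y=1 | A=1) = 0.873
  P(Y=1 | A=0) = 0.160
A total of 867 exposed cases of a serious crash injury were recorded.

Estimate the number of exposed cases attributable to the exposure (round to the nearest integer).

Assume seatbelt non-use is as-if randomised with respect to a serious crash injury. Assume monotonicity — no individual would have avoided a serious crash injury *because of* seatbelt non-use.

about 708 cases

Let p₁ = 0.873, p₀ = 0.16.
PN = (p₁ − p₀)/p₁ = (0.873 − 0.16) / 0.873 ≈ 0.81672.
Attributable cases ≈ PN × (exposed cases) = 0.81672 × 867 ≈ 708.10.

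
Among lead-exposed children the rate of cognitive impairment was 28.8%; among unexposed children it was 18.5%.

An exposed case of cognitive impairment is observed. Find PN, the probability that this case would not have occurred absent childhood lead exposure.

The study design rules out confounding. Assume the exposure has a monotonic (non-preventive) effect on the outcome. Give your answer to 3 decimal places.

PN ≈ 0.358

p₁ = 0.288, p₀ = 0.185.
Under exogeneity and monotonicity, PN = (p₁ − p₀) / p₁.
PN = (0.288 − 0.185) / 0.288 = 0.103 / 0.288 ≈ 0.3576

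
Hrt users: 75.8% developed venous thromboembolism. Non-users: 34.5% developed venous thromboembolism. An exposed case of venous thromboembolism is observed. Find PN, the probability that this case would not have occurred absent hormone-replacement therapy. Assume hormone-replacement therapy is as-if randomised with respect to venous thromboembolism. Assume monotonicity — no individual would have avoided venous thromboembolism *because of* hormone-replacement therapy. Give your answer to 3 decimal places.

p₁ = 0.758, p₀ = 0.345.
Under exogeneity and monotonicity, PN = (p₁ − p₀) / p₁.
PN = (0.758 − 0.345) / 0.758 = 0.413 / 0.758 ≈ 0.5449

PN ≈ 0.545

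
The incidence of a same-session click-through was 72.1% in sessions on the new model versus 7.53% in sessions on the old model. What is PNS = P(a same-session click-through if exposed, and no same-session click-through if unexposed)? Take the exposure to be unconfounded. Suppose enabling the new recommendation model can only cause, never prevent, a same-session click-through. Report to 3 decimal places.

p₁ = 0.721, p₀ = 0.0753.
Under exogeneity and monotonicity, PNS = p₁ − p₀.
PNS = 0.721 − 0.0753 = 0.6457

PNS ≈ 0.646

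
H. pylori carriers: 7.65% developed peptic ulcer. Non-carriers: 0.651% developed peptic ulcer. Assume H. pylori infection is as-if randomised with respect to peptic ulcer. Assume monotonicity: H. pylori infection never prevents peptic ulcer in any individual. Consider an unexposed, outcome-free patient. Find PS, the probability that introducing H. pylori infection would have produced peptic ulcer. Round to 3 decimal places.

p₁ = 0.0765, p₀ = 0.00651.
Under exogeneity and monotonicity, PS = (p₁ − p₀) / (1 − p₀).
PS = (0.0765 − 0.00651) / (1 − 0.00651) = 0.06999 / 0.99349 ≈ 0.0704

PS ≈ 0.070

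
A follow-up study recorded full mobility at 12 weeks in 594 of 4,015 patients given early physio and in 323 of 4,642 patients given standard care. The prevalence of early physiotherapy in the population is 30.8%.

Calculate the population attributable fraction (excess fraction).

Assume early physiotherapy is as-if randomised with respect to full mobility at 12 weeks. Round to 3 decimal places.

PAF ≈ 0.258

p₁ = P(outcome | exposed) = 594/4015 = 0.14795
p₀ = P(outcome | unexposed) = 323/4642 = 0.069582
Overall risk P(Y=1) = π·p₁ + (1−π)·p₀ = 0.308×0.14795 + 0.692×0.069582 = 0.093718.
Under exogeneity, PAF = [P(Y=1) − p₀] / P(Y=1).
PAF = (0.093718 − 0.069582) / 0.093718 ≈ 0.2575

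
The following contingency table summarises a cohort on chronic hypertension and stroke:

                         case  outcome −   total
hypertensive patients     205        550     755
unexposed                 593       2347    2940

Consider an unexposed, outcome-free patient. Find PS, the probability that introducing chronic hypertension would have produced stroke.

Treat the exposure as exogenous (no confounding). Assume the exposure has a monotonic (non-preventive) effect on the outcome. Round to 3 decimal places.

p₁ = P(outcome | exposed) = 205/755 = 0.27152
p₀ = P(outcome | unexposed) = 593/2940 = 0.2017
Under exogeneity and monotonicity, PS = (p₁ − p₀)/(1 − p₀).
PS = (0.27152 − 0.2017) / 0.7983 ≈ 0.0875

PS ≈ 0.087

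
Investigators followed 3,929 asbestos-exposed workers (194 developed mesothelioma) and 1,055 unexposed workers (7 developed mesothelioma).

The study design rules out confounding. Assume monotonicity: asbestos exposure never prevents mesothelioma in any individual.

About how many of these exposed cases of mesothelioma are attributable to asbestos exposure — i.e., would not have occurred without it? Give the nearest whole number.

about 168 cases

p₁ = P(outcome | exposed) = 194/3929 = 0.049376
p₀ = P(outcome | unexposed) = 7/1055 = 0.0066351
PN = (p₁ − p₀)/p₁ = (0.049376 − 0.0066351) / 0.049376 ≈ 0.86562.
Attributable cases ≈ PN × (exposed cases) = 0.86562 × 194 ≈ 167.93.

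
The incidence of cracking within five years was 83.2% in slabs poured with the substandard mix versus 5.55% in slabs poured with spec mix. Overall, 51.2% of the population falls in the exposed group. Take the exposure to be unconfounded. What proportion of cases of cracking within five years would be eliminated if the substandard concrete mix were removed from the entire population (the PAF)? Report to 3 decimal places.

PAF ≈ 0.878

p₁ = 0.832, p₀ = 0.0555.
Overall risk P(Y=1) = π·p₁ + (1−π)·p₀ = 0.512×0.832 + 0.488×0.0555 = 0.45307.
Under exogeneity, PAF = [P(Y=1) − p₀] / P(Y=1).
PAF = (0.45307 − 0.0555) / 0.45307 ≈ 0.8775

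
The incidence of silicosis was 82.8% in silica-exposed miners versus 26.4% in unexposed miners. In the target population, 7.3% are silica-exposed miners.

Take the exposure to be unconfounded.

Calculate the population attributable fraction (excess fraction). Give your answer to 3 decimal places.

p₁ = 0.828, p₀ = 0.264.
Overall risk P(Y=1) = π·p₁ + (1−π)·p₀ = 0.073×0.828 + 0.927×0.264 = 0.30517.
Under exogeneity, PAF = [P(Y=1) − p₀] / P(Y=1).
PAF = (0.30517 − 0.264) / 0.30517 ≈ 0.1349

PAF ≈ 0.135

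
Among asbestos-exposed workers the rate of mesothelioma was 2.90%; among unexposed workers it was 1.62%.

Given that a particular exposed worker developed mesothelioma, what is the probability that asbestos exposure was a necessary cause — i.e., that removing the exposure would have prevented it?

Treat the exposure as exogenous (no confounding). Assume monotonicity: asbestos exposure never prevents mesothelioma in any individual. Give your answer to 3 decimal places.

p₁ = 0.029, p₀ = 0.0162.
Under exogeneity and monotonicity, PN = (p₁ − p₀) / p₁.
PN = (0.029 − 0.0162) / 0.029 = 0.0128 / 0.029 ≈ 0.4414

PN ≈ 0.441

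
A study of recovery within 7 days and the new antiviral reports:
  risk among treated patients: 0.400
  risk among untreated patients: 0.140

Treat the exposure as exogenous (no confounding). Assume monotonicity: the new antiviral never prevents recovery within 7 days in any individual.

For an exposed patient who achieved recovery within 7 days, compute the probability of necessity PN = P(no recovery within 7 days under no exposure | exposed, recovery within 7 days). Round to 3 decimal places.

Let p₁ = 0.4, p₀ = 0.14.
Under exogeneity and monotonicity, PN = (p₁ − p₀) / p₁.
PN = (0.4 − 0.14) / 0.4 = 0.26 / 0.4 ≈ 0.6500

PN ≈ 0.650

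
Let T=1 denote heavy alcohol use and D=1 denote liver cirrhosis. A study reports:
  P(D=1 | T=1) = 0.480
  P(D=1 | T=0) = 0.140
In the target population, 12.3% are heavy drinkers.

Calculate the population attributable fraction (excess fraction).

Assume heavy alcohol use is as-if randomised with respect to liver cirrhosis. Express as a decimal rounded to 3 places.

PAF ≈ 0.230

Let p₁ = 0.48, p₀ = 0.14.
Overall risk P(Y=1) = π·p₁ + (1−π)·p₀ = 0.123×0.48 + 0.877×0.14 = 0.18182.
Under exogeneity, PAF = [P(Y=1) − p₀] / P(Y=1).
PAF = (0.18182 − 0.14) / 0.18182 ≈ 0.2300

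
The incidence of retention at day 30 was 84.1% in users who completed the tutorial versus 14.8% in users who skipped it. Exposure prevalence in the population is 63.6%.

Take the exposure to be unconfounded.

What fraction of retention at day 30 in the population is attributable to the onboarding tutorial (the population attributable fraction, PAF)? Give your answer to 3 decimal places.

PAF ≈ 0.749

p₁ = 0.841, p₀ = 0.148.
Overall risk P(Y=1) = π·p₁ + (1−π)·p₀ = 0.636×0.841 + 0.364×0.148 = 0.58875.
Under exogeneity, PAF = [P(Y=1) − p₀] / P(Y=1).
PAF = (0.58875 − 0.148) / 0.58875 ≈ 0.7486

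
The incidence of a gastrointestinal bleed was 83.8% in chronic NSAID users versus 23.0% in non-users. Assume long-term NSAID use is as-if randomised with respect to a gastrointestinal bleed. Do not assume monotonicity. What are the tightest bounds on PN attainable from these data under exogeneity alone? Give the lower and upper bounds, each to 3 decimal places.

p₁ = 0.838, p₀ = 0.23.
Under exogeneity alone the bounds on PN are max{0,(p₁−p₀)/p₁} ≤ PN ≤ min{1,(1−p₀)/p₁}.
  lower = (p₁ − p₀)/p₁ = 0.608 / 0.838 ≈ 0.7255
  upper = min{1, (1 − p₀)/p₁} = 0.77 / 0.838 ≈ 0.9189

0.726 ≤ PN ≤ 0.919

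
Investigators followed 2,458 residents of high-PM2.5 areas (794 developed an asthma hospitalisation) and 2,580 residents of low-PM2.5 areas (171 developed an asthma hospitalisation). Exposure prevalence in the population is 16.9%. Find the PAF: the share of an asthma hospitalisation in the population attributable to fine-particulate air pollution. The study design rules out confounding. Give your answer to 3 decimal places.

p₁ = P(outcome | exposed) = 794/2458 = 0.32303
p₀ = P(outcome | unexposed) = 171/2580 = 0.066279
Overall risk P(Y=1) = π·p₁ + (1−π)·p₀ = 0.169×0.32303 + 0.831×0.066279 = 0.10967.
Under exogeneity, PAF = [P(Y=1) − p₀] / P(Y=1).
PAF = (0.10967 − 0.066279) / 0.10967 ≈ 0.3956

PAF ≈ 0.396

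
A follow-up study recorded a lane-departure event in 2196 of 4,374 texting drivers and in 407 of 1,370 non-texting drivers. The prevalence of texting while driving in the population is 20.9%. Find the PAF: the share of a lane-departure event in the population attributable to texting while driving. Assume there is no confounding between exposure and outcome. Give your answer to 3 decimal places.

PAF ≈ 0.126

p₁ = P(outcome | exposed) = 2196/4374 = 0.50206
p₀ = P(outcome | unexposed) = 407/1370 = 0.29708
Overall risk P(Y=1) = π·p₁ + (1−π)·p₀ = 0.209×0.50206 + 0.791×0.29708 = 0.33992.
Under exogeneity, PAF = [P(Y=1) − p₀] / P(Y=1).
PAF = (0.33992 − 0.29708) / 0.33992 ≈ 0.1260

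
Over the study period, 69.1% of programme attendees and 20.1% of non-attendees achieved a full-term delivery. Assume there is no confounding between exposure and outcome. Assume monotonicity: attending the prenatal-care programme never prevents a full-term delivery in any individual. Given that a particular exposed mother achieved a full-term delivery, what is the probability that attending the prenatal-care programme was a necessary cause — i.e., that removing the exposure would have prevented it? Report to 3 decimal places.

PN ≈ 0.709

p₁ = 0.691, p₀ = 0.201.
Under exogeneity and monotonicity, PN = (p₁ − p₀) / p₁.
PN = (0.691 − 0.201) / 0.691 = 0.49 / 0.691 ≈ 0.7091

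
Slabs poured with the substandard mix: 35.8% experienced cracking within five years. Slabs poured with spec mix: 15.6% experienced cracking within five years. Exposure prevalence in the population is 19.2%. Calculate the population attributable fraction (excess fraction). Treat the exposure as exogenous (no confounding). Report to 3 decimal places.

p₁ = 0.358, p₀ = 0.156.
Overall risk P(Y=1) = π·p₁ + (1−π)·p₀ = 0.192×0.358 + 0.808×0.156 = 0.19478.
Under exogeneity, PAF = [P(Y=1) − p₀] / P(Y=1).
PAF = (0.19478 − 0.156) / 0.19478 ≈ 0.1991

PAF ≈ 0.199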